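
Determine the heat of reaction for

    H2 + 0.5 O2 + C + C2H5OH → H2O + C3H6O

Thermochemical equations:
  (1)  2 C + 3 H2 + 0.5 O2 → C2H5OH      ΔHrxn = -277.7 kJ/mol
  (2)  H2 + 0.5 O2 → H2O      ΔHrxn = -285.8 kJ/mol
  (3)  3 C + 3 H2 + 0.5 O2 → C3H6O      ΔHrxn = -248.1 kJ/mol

(1) reversed: +277.7 kJ/mol
(2) as written: -285.8 kJ/mol
(3) as written: -248.1 kJ/mol
ΔHrxn = (-1)·(-277.7) + (1)·(-285.8) + (1)·(-248.1) = -256.2 kJ/mol

ΔHrxn = -256.2 kJ/mol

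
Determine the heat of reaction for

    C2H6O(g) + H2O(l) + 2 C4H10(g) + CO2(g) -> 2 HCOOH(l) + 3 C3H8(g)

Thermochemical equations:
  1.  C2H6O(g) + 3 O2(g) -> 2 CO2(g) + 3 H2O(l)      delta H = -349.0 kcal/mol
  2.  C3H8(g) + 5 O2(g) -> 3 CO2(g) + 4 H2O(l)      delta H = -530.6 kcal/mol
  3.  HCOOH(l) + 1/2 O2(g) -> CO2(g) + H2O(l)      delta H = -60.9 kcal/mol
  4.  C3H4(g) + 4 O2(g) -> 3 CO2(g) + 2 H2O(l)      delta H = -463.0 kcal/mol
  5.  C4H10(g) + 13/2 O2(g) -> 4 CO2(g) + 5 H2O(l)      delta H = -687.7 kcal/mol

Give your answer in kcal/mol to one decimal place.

eq. 1 as written (C2H6O(g) already on the reactant side): -349.0 kcal/mol
eq. 2 reversed and × 3 (reverse to put C3H8(g) on the product side; ×3 to match 3 C3H8(g) in the target): (-3)·(-530.6) = +1591.8 kcal/mol
eq. 3 reversed and × 2 (reverse to put HCOOH(l) on the product side; scale by 2 for the 2 HCOOH(l)): (-2)·(-60.9) = +121.8 kcal/mol
eq. 4: not needed (C3H4(g) appears nowhere else).
eq. 5 × 2 (×2 to match 2 C4H10(g) in the target): (2)·(-687.7) = -1375.4 kcal/mol
delta H = (1)·(-349.0) + (-3)·(-530.6) + (-2)·(-60.9) + (2)·(-687.7) = -10.8 kcal/mol

delta H = -10.8 kcal/mol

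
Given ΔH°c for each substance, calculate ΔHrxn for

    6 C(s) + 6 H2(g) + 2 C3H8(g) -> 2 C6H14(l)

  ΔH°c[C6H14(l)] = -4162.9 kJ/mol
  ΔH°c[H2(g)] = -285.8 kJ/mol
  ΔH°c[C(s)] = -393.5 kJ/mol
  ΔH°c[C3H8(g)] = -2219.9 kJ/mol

With combustion enthalpies, reactants minus products:
= [6·(-393.5) + 6·(-285.8) + 2·(-2219.9)] − [2·(-4162.9)]
= -189.8 kJ/mol

ΔHrxn = -189.8 kJ/mol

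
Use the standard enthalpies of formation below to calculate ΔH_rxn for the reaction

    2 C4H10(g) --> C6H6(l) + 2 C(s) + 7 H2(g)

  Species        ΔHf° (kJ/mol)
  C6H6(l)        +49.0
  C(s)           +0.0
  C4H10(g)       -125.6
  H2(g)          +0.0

ΔH°rxn = Σ nΔHf°(products) − Σ nΔHf°(reactants).
Products: 1·(+49.0) + 2·(+0.0) + 7·(+0.0) = +49.0
Reactants: 2·(-125.6) = -251.2
ΔH_rxn = (+49.0) − (-251.2) = 300.2 kJ/mol

ΔH_rxn = 300.2 kJ/mol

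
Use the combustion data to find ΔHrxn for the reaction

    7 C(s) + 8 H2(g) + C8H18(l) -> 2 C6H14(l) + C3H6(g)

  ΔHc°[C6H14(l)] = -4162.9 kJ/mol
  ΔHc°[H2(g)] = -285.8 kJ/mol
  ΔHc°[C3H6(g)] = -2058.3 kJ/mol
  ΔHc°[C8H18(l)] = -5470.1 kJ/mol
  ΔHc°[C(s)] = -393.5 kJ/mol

Using ΔH = Σ nΔHc°(reactants) − Σ nΔHc°(products):
= [7·(-393.5) + 8·(-285.8) + 1·(-5470.1)] − [2·(-4162.9) + 1·(-2058.3)]
= -126.9 kJ/mol

ΔHrxn = -126.9 kJ/mol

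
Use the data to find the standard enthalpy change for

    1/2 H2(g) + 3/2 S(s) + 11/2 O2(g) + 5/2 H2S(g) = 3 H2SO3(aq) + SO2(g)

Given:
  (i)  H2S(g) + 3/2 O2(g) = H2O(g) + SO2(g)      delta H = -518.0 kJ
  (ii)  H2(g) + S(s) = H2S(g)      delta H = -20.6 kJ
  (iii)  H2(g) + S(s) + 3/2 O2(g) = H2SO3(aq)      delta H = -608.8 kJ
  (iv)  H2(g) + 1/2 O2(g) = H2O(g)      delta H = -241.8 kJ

(i) as written: -518.0 kJ
(ii) reversed and × 3/2: (-3/2)·(-20.6) = +30.9 kJ
(iii) × 3: (3)·(-608.8) = -1826.4 kJ
(iv) reversed: +241.8 kJ
Since enthalpy is a state function, delta H = (-518.0) + (+30.9) + (-1826.4) + (+241.8) = -2071.7 kJ

delta H = -2071.7 kJ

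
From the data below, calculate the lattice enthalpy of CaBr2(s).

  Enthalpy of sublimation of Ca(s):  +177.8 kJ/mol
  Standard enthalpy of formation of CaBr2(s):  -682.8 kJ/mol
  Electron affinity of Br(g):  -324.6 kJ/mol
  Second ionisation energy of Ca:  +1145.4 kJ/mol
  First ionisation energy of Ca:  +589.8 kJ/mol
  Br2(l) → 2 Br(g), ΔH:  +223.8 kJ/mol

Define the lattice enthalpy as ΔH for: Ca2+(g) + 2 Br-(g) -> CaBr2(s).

ΔHf° = 1·ΔHsub + 1·(ΣIE) + 1·D(Br2) + 2·EA + U
-682.8 = 1·(+177.8) + 1·(+1735.2) + 1·(+223.8) + 2·(-324.6) + U
U = -682.8 − (+1487.6) = -2170.4 kJ/mol

U = -2170.4 kJ/mol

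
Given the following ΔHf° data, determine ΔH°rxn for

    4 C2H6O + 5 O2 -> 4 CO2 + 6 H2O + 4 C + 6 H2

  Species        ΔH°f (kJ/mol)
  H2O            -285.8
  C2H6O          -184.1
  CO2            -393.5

ΔH°rxn = -2552.4 kJ/mol

ΔH°rxn = Σ nΔHf°(products) − Σ nΔHf°(reactants).
Products: 4·(-393.5) + 6·(-285.8) + 4·(+0.0) + 6·(+0.0) = -3288.8
Reactants: 4·(-184.1) + 5·(+0.0) = -736.4
ΔH°rxn = (-3288.8) − (-736.4) = -2552.4 kJ/mol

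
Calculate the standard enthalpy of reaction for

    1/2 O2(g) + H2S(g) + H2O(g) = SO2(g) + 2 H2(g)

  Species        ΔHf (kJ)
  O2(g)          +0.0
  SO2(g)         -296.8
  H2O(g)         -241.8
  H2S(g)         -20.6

ΔH_rxn = -34.4 kJ

Products: 1·(-296.8) + 2·(+0.0) = -296.8
Reactants: 1/2·(+0.0) + 1·(-20.6) + 1·(-241.8) = -262.4
ΔH_rxn = (-296.8) − (-262.4) = -34.4 kJ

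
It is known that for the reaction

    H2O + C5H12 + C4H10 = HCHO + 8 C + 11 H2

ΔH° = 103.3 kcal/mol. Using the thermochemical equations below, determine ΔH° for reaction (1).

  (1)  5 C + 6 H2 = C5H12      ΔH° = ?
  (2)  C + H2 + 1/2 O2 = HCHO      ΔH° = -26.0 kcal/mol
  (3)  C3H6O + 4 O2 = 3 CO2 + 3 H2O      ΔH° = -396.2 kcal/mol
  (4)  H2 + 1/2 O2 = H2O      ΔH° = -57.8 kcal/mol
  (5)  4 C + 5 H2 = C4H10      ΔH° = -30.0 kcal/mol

ΔH° = -41.5 kcal/mol

(1) reversed: contributes −x
(2) as written: -26.0 kcal/mol
(3): not needed.
(4) reversed: +57.8 kcal/mol
(5) reversed: +30.0 kcal/mol
+103.3 = (-26.0) + (+57.8) + (+30.0) − x
x = (+103.3 − (+61.8)) / (-1) = -41.5 kcal/mol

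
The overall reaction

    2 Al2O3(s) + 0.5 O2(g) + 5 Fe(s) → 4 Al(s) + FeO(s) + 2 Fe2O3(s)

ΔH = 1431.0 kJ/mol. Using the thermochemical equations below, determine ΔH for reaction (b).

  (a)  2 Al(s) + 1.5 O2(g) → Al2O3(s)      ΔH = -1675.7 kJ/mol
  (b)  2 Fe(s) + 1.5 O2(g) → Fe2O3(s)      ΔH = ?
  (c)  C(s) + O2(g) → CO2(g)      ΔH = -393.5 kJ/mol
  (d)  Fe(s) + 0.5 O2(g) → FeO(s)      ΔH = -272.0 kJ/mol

ΔH = -824.2 kJ/mol

(a) reversed and × 2 (Al2O3(s) must end up as a reactant; scale by 2 for the 2 Al2O3(s)): (-2)·(-1675.7) = +3351.4 kJ/mol
(b) × 2 (×2 to match 2 Fe2O3(s) in the target): contributes 2·x
(c): not needed (CO2(g) appears nowhere else).
(d) as written (FeO(s) already on the product side): -272.0 kJ/mol
+1431.0 = (+3351.4) + (-272.0) + 2·x
x = (+1431.0 − (+3079.4)) / (2) = -824.2 kJ/mol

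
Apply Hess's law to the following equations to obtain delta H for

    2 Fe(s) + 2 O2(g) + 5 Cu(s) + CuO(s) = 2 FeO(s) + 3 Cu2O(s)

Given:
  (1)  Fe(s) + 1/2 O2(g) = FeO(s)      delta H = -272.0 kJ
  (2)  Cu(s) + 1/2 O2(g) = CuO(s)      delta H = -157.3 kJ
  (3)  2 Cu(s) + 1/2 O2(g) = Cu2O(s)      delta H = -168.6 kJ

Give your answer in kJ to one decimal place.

(1) × 2 (scale by 2 for the 2 FeO(s)): (2)·(-272.0) = -544.0 kJ
(2) reversed (reverse to put CuO(s) on the reactant side): +157.3 kJ
(3) × 3 (×3 to match 3 Cu2O(s) in the target): (3)·(-168.6) = -505.8 kJ
Summing the manipulated equations, delta H = (-544.0) + (+157.3) + (-505.8) = -892.5 kJ

delta H = -892.5 kJ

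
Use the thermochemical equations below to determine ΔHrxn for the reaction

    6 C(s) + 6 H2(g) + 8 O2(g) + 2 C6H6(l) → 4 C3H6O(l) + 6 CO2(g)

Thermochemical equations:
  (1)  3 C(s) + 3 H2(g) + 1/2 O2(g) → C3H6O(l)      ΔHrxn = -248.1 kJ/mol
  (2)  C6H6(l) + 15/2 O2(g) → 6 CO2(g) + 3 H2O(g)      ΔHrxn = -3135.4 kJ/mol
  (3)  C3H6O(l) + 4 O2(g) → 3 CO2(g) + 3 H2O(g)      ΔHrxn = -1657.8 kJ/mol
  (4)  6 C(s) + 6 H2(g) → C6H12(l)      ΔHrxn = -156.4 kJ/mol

(1) × 2: (2)·(-248.1) = -496.2 kJ/mol
(2) × 2 (scale by 2 for the 2 C6H6(l)): (2)·(-3135.4) = -6270.8 kJ/mol
(3) reversed and × 2: (-2)·(-1657.8) = +3315.6 kJ/mol
(4): not needed (C6H12(l) appears nowhere else).
Summing the manipulated equations, ΔHrxn = (-496.2) + (-6270.8) + (+3315.6) = -3451.4 kJ/mol

ΔHrxn = -3451.4 kJ/mol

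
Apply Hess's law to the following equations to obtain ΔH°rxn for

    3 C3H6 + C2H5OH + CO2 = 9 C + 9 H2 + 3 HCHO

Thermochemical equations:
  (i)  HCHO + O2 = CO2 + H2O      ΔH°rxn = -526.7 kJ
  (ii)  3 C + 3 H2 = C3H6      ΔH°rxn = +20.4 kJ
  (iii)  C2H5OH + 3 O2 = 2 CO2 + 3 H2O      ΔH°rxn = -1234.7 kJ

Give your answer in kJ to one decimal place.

(i) reversed and × 3 (HCHO must end up as a product; scale by 3 for the 3 HCHO): (-3)·(-526.7) = +1580.1 kJ
(ii) reversed and × 3 (C3H6 must end up as a reactant; scale by 3 for the 3 C3H6): (-3)·(+20.4) = -61.2 kJ
(iii) as written (C2H5OH already on the reactant side): -1234.7 kJ
ΔH°rxn = (-3)·(-526.7) + (-3)·(+20.4) + (1)·(-1234.7) = 284.2 kJ

ΔH°rxn = 284.2 kJ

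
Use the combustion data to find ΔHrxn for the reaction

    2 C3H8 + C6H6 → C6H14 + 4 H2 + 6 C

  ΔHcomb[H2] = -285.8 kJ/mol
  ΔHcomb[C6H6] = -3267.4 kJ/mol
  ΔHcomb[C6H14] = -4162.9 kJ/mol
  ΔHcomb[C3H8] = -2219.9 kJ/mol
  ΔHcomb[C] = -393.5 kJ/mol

Using ΔH = Σ nΔHc°(reactants) − Σ nΔHc°(products):
= [2·(-2219.9) + 1·(-3267.4)] − [1·(-4162.9) + 4·(-285.8) + 6·(-393.5)]
= -40.1 kJ/mol

ΔHrxn = -40.1 kJ/mol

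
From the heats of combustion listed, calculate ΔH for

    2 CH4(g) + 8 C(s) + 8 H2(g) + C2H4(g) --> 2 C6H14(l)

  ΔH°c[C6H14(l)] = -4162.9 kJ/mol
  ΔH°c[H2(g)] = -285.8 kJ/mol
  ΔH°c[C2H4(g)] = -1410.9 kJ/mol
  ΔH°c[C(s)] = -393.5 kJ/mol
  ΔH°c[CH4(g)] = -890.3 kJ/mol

With combustion enthalpies, reactants minus products:
= [2·(-890.3) + 8·(-393.5) + 8·(-285.8) + 1·(-1410.9)] − [2·(-4162.9)]
= -300.1 kJ/mol

ΔH = -300.1 kJ/mol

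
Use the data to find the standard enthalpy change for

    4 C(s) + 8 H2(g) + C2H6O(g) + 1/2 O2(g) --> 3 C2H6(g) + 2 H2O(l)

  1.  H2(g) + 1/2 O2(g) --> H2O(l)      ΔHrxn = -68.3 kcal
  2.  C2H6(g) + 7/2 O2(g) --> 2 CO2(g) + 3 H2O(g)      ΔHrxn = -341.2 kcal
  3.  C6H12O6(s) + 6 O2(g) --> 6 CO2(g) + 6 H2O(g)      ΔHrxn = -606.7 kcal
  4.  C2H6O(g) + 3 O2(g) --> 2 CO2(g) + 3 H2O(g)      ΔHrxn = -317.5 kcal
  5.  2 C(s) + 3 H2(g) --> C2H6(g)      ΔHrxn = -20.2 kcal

ΔHrxn = -153.3 kcal

eq. 1 × 2: (2)·(-68.3) = -136.6 kcal
eq. 2 reversed: +341.2 kcal
eq. 3: not needed.
eq. 4 as written: -317.5 kcal
eq. 5 × 2: (2)·(-20.2) = -40.4 kcal
Summing the manipulated equations, ΔHrxn = (2)·(-68.3) + (-1)·(-341.2) + (1)·(-317.5) + (2)·(-20.2) = -153.3 kcal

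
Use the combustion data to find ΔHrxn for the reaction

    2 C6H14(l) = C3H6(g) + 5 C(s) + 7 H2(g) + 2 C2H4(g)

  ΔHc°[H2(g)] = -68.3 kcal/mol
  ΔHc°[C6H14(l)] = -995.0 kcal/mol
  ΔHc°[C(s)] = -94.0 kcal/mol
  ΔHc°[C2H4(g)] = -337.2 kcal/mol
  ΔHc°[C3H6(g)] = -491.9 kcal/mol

With combustion enthalpies, reactants minus products:
= [2·(-995.0)] − [1·(-491.9) + 5·(-94.0) + 7·(-68.3) + 2·(-337.2)]
= 124.4 kcal/mol

ΔHrxn = 124.4 kcal/mol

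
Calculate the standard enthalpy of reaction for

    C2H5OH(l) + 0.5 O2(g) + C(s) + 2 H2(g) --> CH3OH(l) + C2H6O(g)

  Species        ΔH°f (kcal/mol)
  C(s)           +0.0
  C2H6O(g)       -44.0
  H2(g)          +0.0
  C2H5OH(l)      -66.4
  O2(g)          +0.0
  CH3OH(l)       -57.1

ΔH°rxn = Σ nΔHf°(products) − Σ nΔHf°(reactants).
Products: 1·(-57.1) + 1·(-44.0) = -101.1
Reactants: 1·(-66.4) + 1/2·(+0.0) + 1·(+0.0) + 2·(+0.0) = -66.4
ΔH°rxn = (-101.1) − (-66.4) = -34.7 kcal/mol

ΔH°rxn = -34.7 kcal/mol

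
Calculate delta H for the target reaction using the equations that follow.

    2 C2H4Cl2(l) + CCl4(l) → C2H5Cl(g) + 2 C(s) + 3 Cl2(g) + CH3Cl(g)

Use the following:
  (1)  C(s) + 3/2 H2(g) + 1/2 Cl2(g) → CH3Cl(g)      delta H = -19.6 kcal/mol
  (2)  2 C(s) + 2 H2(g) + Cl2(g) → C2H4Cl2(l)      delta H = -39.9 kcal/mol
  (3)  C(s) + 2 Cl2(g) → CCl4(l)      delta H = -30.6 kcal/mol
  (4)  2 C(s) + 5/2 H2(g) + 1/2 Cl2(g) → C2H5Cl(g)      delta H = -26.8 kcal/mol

delta H = 64.0 kcal/mol

(1) as written (CH3Cl(g) already on the product side): -19.6 kcal/mol
(2) reversed and × 2 (C2H4Cl2(l) must end up as a reactant; ×2 to match 2 C2H4Cl2(l) in the target): (-2)·(-39.9) = +79.8 kcal/mol
(3) reversed (reverse to put CCl4(l) on the reactant side): +30.6 kcal/mol
(4) as written (C2H5Cl(g) already on the product side): -26.8 kcal/mol
Combining the equations, delta H = (-19.6) + (+79.8) + (+30.6) + (-26.8) = 64.0 kcal/mol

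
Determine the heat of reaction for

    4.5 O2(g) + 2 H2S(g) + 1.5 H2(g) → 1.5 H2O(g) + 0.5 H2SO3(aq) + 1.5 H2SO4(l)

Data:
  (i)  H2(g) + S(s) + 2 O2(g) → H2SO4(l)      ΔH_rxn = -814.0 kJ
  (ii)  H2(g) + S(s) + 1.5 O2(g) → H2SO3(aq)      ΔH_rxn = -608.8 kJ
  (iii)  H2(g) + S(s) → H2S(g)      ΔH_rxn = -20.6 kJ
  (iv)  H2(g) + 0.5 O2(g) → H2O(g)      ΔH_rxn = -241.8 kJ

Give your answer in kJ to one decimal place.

(i) × 3/2: (3/2)·(-814.0) = -1221.0 kJ
(ii) × 1/2: (1/2)·(-608.8) = -304.4 kJ
(iii) reversed and × 2: (-2)·(-20.6) = +41.2 kJ
(iv) × 3/2: (3/2)·(-241.8) = -362.7 kJ
ΔH_rxn = (3/2)·(-814.0) + (1/2)·(-608.8) + (-2)·(-20.6) + (3/2)·(-241.8) = -1846.9 kJ

ΔH_rxn = -1846.9 kJ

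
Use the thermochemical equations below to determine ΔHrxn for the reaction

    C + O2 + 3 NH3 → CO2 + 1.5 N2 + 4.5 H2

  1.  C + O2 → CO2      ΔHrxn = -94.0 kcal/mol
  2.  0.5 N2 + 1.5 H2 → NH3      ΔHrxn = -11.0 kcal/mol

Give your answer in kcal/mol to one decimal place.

ΔHrxn = -61.0 kcal/mol

eq. 1 as written: -94.0 kcal/mol
eq. 2 reversed and × 3: (-3)·(-11.0) = +33.0 kcal/mol
ΔHrxn = (1)·(-94.0) + (-3)·(-11.0) = -61.0 kcal/mol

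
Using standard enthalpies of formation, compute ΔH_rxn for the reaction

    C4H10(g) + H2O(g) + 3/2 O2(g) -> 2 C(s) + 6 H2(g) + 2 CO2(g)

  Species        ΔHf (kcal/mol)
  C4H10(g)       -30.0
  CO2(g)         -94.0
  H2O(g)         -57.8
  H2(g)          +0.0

ΔH°rxn = Σ nΔHf°(products) − Σ nΔHf°(reactants).
Products: 2·(+0.0) + 6·(+0.0) + 2·(-94.0) = -188.0
Reactants: 1·(-30.0) + 1·(-57.8) + 3/2·(+0.0) = -87.8
ΔH_rxn = (-188.0) − (-87.8) = -100.2 kcal/mol

ΔH_rxn = -100.2 kcal/mol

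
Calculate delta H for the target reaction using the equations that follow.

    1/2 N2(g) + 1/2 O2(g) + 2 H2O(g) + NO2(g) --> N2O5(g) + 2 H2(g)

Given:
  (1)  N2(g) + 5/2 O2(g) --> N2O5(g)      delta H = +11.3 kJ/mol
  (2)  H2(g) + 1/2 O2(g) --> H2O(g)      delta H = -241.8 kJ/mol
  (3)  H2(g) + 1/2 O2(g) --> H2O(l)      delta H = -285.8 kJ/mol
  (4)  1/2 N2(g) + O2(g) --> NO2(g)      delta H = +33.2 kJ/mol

delta H = 461.7 kJ/mol

(1) as written: +11.3 kJ/mol
(2) reversed and × 2: (-2)·(-241.8) = +483.6 kJ/mol
(3): not needed.
(4) reversed: -33.2 kJ/mol
delta H = (+11.3) + (+483.6) + (-33.2) = 461.7 kJ/mol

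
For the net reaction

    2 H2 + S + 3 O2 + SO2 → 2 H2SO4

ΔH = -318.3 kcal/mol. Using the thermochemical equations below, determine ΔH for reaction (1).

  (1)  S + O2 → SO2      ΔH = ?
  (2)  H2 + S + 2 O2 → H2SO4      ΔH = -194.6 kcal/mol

(1) reversed (reverse to put SO2 on the reactant side): contributes −x
(2) × 2 (×2 to match 2 H2SO4 in the target): (2)·(-194.6) = -389.2 kcal/mol
-318.3 = (-389.2) − x
x = (-318.3 − (-389.2)) / (-1) = -70.9 kcal/mol

ΔH = -70.9 kcal/mol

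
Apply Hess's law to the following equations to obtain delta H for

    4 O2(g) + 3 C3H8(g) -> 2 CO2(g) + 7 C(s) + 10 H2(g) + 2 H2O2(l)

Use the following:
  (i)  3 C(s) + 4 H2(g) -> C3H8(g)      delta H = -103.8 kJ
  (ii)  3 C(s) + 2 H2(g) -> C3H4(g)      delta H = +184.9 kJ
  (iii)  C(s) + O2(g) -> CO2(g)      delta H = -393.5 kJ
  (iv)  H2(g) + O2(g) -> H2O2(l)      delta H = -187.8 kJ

delta H = -851.2 kJ

(i) reversed and × 3 (C3H8(g) must end up as a reactant; scale by 3 for the 3 C3H8(g)): (-3)·(-103.8) = +311.4 kJ
(ii): not needed (C3H4(g) appears nowhere else).
(iii) × 2 (×2 to match 2 CO2(g) in the target): (2)·(-393.5) = -787.0 kJ
(iv) × 2 (×2 to match 2 H2O2(l) in the target): (2)·(-187.8) = -375.6 kJ
By Hess's law, delta H = (+311.4) + (-787.0) + (-375.6) = -851.2 kJ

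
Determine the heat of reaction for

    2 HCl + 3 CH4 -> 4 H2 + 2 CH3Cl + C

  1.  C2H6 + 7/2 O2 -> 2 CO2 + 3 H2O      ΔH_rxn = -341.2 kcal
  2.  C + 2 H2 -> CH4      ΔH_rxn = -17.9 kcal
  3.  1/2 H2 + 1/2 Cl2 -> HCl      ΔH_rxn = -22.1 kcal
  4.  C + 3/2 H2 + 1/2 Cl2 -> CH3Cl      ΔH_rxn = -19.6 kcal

eq. 1: not needed (O2 appears nowhere else).
eq. 2 reversed and × 3 (CH4 must end up as a reactant; scale by 3 for the 3 CH4): (-3)·(-17.9) = +53.7 kcal
eq. 3 reversed and × 2 (HCl must end up as a reactant; ×2 to match 2 HCl in the target): (-2)·(-22.1) = +44.2 kcal
eq. 4 × 2 (×2 to match 2 CH3Cl in the target): (2)·(-19.6) = -39.2 kcal
Summing the manipulated equations, ΔH_rxn = (+53.7) + (+44.2) + (-39.2) = 58.7 kcal

ΔH_rxn = 58.7 kcal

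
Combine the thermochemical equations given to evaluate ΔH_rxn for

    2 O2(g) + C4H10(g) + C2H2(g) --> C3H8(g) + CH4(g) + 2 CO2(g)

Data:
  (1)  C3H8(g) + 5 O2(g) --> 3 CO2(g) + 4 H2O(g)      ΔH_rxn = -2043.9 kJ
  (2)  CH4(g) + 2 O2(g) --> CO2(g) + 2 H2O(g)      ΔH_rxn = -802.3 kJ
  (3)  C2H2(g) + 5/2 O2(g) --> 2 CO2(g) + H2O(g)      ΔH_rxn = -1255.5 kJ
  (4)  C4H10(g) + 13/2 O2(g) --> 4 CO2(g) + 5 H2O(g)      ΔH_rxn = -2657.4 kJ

ΔH_rxn = -1066.7 kJ

(1) reversed (reverse to put C3H8(g) on the product side): +2043.9 kJ
(2) reversed (CH4(g) must end up as a product): +802.3 kJ
(3) as written (C2H2(g) already on the reactant side): -1255.5 kJ
(4) as written (C4H10(g) already on the reactant side): -2657.4 kJ
Combining the equations, ΔH_rxn = (-1)·(-2043.9) + (-1)·(-802.3) + (1)·(-1255.5) + (1)·(-2657.4) = -1066.7 kJ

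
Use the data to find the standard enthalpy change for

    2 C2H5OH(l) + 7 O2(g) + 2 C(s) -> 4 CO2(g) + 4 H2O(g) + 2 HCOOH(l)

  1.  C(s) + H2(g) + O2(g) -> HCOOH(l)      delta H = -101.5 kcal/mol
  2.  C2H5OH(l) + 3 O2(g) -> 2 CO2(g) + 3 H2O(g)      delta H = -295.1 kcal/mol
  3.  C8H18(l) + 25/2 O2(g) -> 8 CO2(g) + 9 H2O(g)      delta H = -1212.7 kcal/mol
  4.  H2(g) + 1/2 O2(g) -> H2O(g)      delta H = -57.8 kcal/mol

eq. 1 × 2: (2)·(-101.5) = -203.0 kcal/mol
eq. 2 × 2: (2)·(-295.1) = -590.2 kcal/mol
eq. 3: not needed.
eq. 4 reversed and × 2: (-2)·(-57.8) = +115.6 kcal/mol
delta H = (-203.0) + (-590.2) + (+115.6) = -677.6 kcal/mol

delta H = -677.6 kcal/mol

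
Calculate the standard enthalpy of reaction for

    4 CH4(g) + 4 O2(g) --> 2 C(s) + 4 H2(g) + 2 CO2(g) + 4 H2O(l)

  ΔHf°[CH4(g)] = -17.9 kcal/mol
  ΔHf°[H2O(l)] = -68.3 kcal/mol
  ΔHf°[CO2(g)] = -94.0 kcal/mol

Products: 2·(+0.0) + 4·(+0.0) + 2·(-94.0) + 4·(-68.3) = -461.2
Reactants: 4·(-17.9) + 4·(+0.0) = -71.6
ΔHrxn = (-461.2) − (-71.6) = -389.6 kcal/mol

ΔHrxn = -389.6 kcal/mol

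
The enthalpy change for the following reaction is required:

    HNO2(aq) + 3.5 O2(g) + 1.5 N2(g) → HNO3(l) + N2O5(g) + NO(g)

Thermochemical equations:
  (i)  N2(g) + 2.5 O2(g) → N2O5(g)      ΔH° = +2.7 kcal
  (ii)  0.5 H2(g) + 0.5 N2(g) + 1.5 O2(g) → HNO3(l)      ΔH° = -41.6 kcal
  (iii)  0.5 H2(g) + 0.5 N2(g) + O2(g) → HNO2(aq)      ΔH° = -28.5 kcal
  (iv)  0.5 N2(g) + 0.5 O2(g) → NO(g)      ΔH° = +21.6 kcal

ΔH° = 11.2 kcal

(i) as written: +2.7 kcal
(ii) as written: -41.6 kcal
(iii) reversed: +28.5 kcal
(iv) as written: +21.6 kcal
ΔH° = (+2.7) + (-41.6) + (+28.5) + (+21.6) = 11.2 kcal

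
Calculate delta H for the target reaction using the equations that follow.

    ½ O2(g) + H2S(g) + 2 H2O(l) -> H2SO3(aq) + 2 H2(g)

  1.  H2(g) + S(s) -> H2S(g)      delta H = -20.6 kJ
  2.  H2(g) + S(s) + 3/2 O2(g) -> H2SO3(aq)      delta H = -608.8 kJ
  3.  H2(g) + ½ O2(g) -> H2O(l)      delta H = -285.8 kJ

eq. 1 reversed: +20.6 kJ
eq. 2 as written: -608.8 kJ
eq. 3 reversed and × 2: (-2)·(-285.8) = +571.6 kJ
By Hess's law, delta H = (-1)·(-20.6) + (1)·(-608.8) + (-2)·(-285.8) = -16.6 kJ

delta H = -16.6 kJ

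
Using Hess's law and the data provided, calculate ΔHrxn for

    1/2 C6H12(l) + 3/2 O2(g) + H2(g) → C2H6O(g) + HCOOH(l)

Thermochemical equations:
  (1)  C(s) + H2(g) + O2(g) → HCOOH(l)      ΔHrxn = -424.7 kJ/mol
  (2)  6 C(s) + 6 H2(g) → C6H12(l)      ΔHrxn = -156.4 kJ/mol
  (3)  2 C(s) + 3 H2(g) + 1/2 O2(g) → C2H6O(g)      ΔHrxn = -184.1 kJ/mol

(1) as written (HCOOH(l) already on the product side): -424.7 kJ/mol
(2) reversed and × 1/2 (C6H12(l) must end up as a reactant; ×1/2 to match 1/2 C6H12(l) in the target): (-1/2)·(-156.4) = +78.2 kJ/mol
(3) as written (C2H6O(g) already on the product side): -184.1 kJ/mol
Since enthalpy is a state function, ΔHrxn = (1)·(-424.7) + (-1/2)·(-156.4) + (1)·(-184.1) = -530.6 kJ/mol

ΔHrxn = -530.6 kJ/mol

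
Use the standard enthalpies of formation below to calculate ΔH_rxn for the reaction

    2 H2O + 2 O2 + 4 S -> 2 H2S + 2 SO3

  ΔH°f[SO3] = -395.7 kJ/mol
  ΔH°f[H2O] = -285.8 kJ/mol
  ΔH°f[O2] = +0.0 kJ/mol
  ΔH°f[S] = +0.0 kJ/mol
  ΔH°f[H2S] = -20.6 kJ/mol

Products: 2·(-20.6) + 2·(-395.7) = -832.6
Reactants: 2·(-285.8) + 2·(+0.0) + 4·(+0.0) = -571.6
ΔH_rxn = (-832.6) − (-571.6) = -261.0 kJ/mol

ΔH_rxn = -261.0 kJ/mol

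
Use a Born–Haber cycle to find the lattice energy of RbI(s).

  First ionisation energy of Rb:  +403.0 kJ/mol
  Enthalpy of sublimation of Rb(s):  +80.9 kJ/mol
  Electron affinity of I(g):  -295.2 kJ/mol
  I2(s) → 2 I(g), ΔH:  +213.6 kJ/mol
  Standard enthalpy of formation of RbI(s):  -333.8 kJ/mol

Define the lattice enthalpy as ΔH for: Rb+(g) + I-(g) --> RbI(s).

U = -629.3 kJ/mol

ΔHf° = 1·ΔHsub + 1·(ΣIE) + 1/2·D(I2) + 1·EA + U
-333.8 = 1·(+80.9) + 1·(+403.0) + 1/2·(+213.6) + 1·(-295.2) + U
U = -333.8 − (+295.5) = -629.3 kJ/mol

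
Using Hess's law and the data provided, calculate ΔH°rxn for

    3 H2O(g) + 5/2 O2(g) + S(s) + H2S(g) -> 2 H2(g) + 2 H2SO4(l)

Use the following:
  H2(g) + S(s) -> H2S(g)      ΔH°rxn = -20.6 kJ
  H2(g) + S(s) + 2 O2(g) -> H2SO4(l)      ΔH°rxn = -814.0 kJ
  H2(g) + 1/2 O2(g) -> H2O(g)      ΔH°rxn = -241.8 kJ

equation 1 reversed (reverse to put H2S(g) on the reactant side): +20.6 kJ
equation 2 × 2 (scale by 2 for the 2 H2SO4(l)): (2)·(-814.0) = -1628.0 kJ
equation 3 reversed and × 3 (reverse to put H2O(g) on the reactant side; scale by 3 for the 3 H2O(g)): (-3)·(-241.8) = +725.4 kJ
By Hess's law, ΔH°rxn = (-1)·(-20.6) + (2)·(-814.0) + (-3)·(-241.8) = -882.0 kJ

ΔH°rxn = -882.0 kJ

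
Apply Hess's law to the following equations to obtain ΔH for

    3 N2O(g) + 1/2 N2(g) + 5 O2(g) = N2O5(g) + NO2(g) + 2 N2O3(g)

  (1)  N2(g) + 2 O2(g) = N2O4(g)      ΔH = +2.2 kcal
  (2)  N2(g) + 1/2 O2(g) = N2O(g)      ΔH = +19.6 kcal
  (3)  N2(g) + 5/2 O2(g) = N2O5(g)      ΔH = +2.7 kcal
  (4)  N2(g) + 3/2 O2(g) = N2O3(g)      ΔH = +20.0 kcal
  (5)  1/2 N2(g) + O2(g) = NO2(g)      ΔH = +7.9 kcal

(1): not needed.
(2) reversed and × 3: (-3)·(+19.6) = -58.8 kcal
(3) as written: +2.7 kcal
(4) × 2: (2)·(+20.0) = +40.0 kcal
(5) as written: +7.9 kcal
By Hess's law, ΔH = (-58.8) + (+2.7) + (+40.0) + (+7.9) = -8.2 kcal

ΔH = -8.2 kcal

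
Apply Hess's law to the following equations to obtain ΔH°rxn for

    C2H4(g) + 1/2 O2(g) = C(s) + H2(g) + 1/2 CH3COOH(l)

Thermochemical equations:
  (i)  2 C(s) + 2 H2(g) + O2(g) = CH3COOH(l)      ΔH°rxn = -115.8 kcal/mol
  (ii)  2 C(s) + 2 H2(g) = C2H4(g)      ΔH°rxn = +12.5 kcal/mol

ΔH°rxn = -70.4 kcal/mol

(i) × 1/2 (scale by 1/2 for the 1/2 CH3COOH(l)): (1/2)·(-115.8) = -57.9 kcal/mol
(ii) reversed (reverse to put C2H4(g) on the reactant side): -12.5 kcal/mol
ΔH°rxn = (1/2)·(-115.8) + (-1)·(+12.5) = -70.4 kcal/mol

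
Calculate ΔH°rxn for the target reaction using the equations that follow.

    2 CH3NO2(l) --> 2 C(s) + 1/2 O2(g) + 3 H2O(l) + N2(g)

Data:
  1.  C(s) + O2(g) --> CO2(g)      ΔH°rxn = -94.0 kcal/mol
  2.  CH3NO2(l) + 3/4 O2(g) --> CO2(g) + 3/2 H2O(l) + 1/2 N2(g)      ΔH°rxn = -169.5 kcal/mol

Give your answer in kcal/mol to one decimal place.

ΔH°rxn = -151.0 kcal/mol

eq. 1 reversed and × 2 (reverse to put C(s) on the product side; ×2 to match 2 C(s) in the target): (-2)·(-94.0) = +188.0 kcal/mol
eq. 2 × 2 (×2 to match 2 CH3NO2(l) in the target): (2)·(-169.5) = -339.0 kcal/mol
Since enthalpy is a state function, ΔH°rxn = (-2)·(-94.0) + (2)·(-169.5) = -151.0 kcal/mol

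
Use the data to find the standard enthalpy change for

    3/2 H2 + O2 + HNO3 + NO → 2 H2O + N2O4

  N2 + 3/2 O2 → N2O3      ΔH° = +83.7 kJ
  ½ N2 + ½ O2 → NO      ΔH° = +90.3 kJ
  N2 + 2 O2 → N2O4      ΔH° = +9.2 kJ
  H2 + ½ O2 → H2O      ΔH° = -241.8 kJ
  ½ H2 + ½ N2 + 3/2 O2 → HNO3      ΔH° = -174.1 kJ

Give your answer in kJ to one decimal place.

equation 1: not needed (N2O3 appears nowhere else).
equation 2 reversed (reverse to put NO on the reactant side): -90.3 kJ
equation 3 as written (N2O4 already on the product side): +9.2 kJ
equation 4 × 2 (scale by 2 for the 2 H2O): (2)·(-241.8) = -483.6 kJ
equation 5 reversed (reverse to put HNO3 on the reactant side): +174.1 kJ
ΔH° = (-90.3) + (+9.2) + (-483.6) + (+174.1) = -390.6 kJ

ΔH° = -390.6 kJ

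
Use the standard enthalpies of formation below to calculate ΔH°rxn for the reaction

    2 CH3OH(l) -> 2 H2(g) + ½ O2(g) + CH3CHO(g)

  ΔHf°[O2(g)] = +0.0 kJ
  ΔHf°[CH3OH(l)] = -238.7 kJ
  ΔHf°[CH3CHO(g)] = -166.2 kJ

ΔH°rxn = 311.2 kJ

Products: 2·(+0.0) + 1/2·(+0.0) + 1·(-166.2) = -166.2
Reactants: 2·(-238.7) = -477.4
ΔH°rxn = (-166.2) − (-477.4) = 311.2 kJ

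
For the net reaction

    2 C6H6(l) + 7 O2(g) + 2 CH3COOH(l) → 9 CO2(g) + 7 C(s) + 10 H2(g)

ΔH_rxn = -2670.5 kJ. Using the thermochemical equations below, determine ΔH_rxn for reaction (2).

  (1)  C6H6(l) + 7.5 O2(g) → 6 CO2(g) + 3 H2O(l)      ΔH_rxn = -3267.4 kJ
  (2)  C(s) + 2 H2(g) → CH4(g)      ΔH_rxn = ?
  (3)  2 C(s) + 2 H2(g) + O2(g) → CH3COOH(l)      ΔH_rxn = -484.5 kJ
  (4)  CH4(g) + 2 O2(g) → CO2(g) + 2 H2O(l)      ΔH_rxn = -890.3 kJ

(1) × 2: (2)·(-3267.4) = -6534.8 kJ
(2) reversed and × 3: contributes −3·x
(3) reversed and × 2: (-2)·(-484.5) = +969.0 kJ
(4) reversed and × 3: (-3)·(-890.3) = +2670.9 kJ
-2670.5 = (-6534.8) + (+969.0) + (+2670.9) − 3·x
x = (-2670.5 − (-2894.9)) / (-3) = -74.8 kJ

ΔH_rxn = -74.8 kJ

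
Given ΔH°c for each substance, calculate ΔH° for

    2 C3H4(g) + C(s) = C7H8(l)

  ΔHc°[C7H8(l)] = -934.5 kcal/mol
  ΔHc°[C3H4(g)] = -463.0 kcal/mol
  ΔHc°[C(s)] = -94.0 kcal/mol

ΔH° = -85.5 kcal/mol

With combustion enthalpies, reactants minus products:
= [2·(-463.0) + 1·(-94.0)] − [1·(-934.5)]
= -85.5 kcal/mol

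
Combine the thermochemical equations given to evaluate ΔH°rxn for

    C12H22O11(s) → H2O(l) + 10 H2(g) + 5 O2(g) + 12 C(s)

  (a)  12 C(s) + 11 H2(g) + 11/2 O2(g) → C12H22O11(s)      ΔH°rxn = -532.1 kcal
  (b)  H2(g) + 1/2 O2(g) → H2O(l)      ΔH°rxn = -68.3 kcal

(a) reversed (reverse to put C12H22O11(s) on the reactant side): +532.1 kcal
(b) as written (H2O(l) already on the product side): -68.3 kcal
Combining the equations, ΔH°rxn = (+532.1) + (-68.3) = 463.8 kcal

ΔH°rxn = 463.8 kcal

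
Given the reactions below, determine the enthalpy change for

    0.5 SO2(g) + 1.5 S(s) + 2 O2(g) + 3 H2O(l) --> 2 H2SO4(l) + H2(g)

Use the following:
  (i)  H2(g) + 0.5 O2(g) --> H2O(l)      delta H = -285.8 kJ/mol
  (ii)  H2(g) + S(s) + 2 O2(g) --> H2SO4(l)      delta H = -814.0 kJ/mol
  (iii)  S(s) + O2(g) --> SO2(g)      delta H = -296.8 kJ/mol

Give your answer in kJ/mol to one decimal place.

(i) reversed and × 3: (-3)·(-285.8) = +857.4 kJ/mol
(ii) × 2: (2)·(-814.0) = -1628.0 kJ/mol
(iii) reversed and × 1/2: (-1/2)·(-296.8) = +148.4 kJ/mol
delta H = (+857.4) + (-1628.0) + (+148.4) = -622.2 kJ/mol

delta H = -622.2 kJ/mol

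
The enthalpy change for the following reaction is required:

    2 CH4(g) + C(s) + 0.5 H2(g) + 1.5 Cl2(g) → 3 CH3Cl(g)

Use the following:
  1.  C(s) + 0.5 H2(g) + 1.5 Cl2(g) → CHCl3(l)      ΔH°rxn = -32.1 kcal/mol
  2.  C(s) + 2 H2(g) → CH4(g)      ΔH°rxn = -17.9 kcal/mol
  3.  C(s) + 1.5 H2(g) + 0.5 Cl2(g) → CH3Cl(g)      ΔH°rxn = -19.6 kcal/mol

eq. 1: not needed.
eq. 2 reversed and × 2: (-2)·(-17.9) = +35.8 kcal/mol
eq. 3 × 3: (3)·(-19.6) = -58.8 kcal/mol
ΔH°rxn = (+35.8) + (-58.8) = -23.0 kcal/mol

ΔH°rxn = -23.0 kcal/mol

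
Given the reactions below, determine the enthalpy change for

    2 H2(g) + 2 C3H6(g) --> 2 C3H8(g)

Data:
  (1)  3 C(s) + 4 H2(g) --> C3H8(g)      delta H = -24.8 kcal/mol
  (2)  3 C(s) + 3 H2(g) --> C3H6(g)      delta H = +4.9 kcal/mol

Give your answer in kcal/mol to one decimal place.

delta H = -59.4 kcal/mol

(1) × 2 (×2 to match 2 C3H8(g) in the target): (2)·(-24.8) = -49.6 kcal/mol
(2) reversed and × 2 (reverse to put C3H6(g) on the reactant side; scale by 2 for the 2 C3H6(g)): (-2)·(+4.9) = -9.8 kcal/mol
Combining the equations, delta H = (-49.6) + (-9.8) = -59.4 kcal/mol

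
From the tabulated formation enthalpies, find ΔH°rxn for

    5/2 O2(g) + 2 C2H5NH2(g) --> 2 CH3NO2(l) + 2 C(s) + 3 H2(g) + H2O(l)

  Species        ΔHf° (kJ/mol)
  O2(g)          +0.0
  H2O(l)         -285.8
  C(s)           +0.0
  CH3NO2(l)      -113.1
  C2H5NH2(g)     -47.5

ΔH°rxn = Σ nΔHf°(products) − Σ nΔHf°(reactants).
Products: 2·(-113.1) + 2·(+0.0) + 3·(+0.0) + 1·(-285.8) = -512.0
Reactants: 5/2·(+0.0) + 2·(-47.5) = -95.0
ΔH°rxn = (-512.0) − (-95.0) = -417.0 kJ/mol

ΔH°rxn = -417.0 kJ/mol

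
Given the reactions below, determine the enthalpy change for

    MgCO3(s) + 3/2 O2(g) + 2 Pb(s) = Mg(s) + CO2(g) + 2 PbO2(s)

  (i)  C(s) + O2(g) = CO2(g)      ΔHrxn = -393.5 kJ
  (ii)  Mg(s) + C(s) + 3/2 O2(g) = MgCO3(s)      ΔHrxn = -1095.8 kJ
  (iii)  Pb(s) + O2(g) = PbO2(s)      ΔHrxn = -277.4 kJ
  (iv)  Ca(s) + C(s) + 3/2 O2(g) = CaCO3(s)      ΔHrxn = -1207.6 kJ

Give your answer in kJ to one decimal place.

(i) as written: -393.5 kJ
(ii) reversed: +1095.8 kJ
(iii) × 2: (2)·(-277.4) = -554.8 kJ
(iv): not needed.
ΔHrxn = (1)·(-393.5) + (-1)·(-1095.8) + (2)·(-277.4) = 147.5 kJ

ΔHrxn = 147.5 kJ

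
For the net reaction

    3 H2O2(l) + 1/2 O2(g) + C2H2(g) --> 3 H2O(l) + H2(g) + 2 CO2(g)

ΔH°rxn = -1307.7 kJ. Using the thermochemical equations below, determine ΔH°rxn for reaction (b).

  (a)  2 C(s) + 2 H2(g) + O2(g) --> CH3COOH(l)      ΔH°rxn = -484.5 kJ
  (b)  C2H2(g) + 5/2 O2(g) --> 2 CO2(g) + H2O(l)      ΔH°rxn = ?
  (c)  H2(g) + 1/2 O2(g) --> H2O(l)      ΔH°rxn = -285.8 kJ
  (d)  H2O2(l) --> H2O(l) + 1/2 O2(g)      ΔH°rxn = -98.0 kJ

(a): not needed.
(b) as written: contributes x
(c) reversed: +285.8 kJ
(d) × 3: (3)·(-98.0) = -294.0 kJ
-1307.7 = (+285.8) + (-294.0) + x
x = (-1307.7 − (-8.2)) / (1) = -1299.5 kJ

ΔH°rxn = -1299.5 kJ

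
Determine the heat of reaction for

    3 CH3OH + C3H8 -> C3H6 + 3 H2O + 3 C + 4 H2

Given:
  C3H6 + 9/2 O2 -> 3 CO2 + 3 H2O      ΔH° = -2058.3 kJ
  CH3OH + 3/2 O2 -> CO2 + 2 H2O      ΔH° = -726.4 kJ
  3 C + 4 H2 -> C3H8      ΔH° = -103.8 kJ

ΔH° = -17.1 kJ

equation 1 reversed (C3H6 must end up as a product): +2058.3 kJ
equation 2 × 3 (scale by 3 for the 3 CH3OH): (3)·(-726.4) = -2179.2 kJ
equation 3 reversed (reverse to put C3H8 on the reactant side): +103.8 kJ
ΔH° = (+2058.3) + (-2179.2) + (+103.8) = -17.1 kJ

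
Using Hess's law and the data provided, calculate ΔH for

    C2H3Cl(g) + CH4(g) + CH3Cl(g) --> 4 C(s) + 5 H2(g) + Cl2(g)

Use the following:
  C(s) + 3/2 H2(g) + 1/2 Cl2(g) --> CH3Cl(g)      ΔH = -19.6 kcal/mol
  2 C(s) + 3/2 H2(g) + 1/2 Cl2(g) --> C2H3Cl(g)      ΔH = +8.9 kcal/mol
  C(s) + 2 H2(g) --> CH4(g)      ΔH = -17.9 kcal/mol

equation 1 reversed: +19.6 kcal/mol
equation 2 reversed: -8.9 kcal/mol
equation 3 reversed: +17.9 kcal/mol
Summing the manipulated equations, ΔH = (+19.6) + (-8.9) + (+17.9) = 28.6 kcal/mol

ΔH = 28.6 kcal/mol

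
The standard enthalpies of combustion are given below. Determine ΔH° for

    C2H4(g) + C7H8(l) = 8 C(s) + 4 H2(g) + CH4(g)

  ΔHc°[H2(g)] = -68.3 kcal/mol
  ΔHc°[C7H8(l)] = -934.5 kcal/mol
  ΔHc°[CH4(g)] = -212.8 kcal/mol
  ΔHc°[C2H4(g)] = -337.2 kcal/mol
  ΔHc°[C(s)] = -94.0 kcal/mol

ΔH° = -33.7 kcal/mol

With combustion enthalpies, reactants minus products:
= [1·(-337.2) + 1·(-934.5)] − [8·(-94.0) + 4·(-68.3) + 1·(-212.8)]
= -33.7 kcal/mol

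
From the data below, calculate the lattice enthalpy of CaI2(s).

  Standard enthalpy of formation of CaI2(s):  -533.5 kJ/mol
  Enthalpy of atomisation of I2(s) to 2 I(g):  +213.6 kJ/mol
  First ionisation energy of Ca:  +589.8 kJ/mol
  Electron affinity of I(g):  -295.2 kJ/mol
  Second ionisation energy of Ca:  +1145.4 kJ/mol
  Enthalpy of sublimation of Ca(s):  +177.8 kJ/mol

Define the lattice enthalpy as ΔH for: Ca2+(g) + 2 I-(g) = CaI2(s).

ΔHf° = 1·ΔHsub + 1·(ΣIE) + 1·D(I2) + 2·EA + U
-533.5 = 1·(+177.8) + 1·(+1735.2) + 1·(+213.6) + 2·(-295.2) + U
U = -533.5 − (+1536.2) = -2069.7 kJ/mol

U = -2069.7 kJ/mol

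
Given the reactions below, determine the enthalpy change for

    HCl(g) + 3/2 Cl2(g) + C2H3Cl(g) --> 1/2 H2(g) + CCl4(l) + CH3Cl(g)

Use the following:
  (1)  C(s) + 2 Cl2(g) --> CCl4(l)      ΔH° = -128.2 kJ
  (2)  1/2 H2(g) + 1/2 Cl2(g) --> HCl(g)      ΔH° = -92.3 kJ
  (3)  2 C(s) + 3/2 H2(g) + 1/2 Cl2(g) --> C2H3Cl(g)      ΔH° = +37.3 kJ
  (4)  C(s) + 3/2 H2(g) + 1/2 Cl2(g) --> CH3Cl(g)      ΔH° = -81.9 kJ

(1) as written: -128.2 kJ
(2) reversed: +92.3 kJ
(3) reversed: -37.3 kJ
(4) as written: -81.9 kJ
ΔH° = (-128.2) + (+92.3) + (-37.3) + (-81.9) = -155.1 kJ

ΔH° = -155.1 kJ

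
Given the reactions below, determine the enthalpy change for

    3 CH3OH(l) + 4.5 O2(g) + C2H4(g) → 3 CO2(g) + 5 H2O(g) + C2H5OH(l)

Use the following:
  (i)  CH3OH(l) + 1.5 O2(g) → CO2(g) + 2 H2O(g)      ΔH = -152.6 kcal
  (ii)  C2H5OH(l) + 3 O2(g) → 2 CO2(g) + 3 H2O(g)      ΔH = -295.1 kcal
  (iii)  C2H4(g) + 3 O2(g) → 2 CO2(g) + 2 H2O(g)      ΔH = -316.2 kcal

(i) × 3 (scale by 3 for the 3 CH3OH(l)): (3)·(-152.6) = -457.8 kcal
(ii) reversed (reverse to put C2H5OH(l) on the product side): +295.1 kcal
(iii) as written (C2H4(g) already on the reactant side): -316.2 kcal
Combining the equations, ΔH = (3)·(-152.6) + (-1)·(-295.1) + (1)·(-316.2) = -478.9 kcal

ΔH = -478.9 kcal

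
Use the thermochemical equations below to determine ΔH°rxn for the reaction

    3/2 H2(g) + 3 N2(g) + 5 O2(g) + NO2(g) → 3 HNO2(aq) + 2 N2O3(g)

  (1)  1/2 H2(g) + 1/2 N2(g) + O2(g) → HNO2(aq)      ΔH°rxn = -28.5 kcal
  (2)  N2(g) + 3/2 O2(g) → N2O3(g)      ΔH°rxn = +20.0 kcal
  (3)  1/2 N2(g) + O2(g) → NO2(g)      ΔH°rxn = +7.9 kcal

(1) × 3 (×3 to match 3 HNO2(aq) in the target): (3)·(-28.5) = -85.5 kcal
(2) × 2 (×2 to match 2 N2O3(g) in the target): (2)·(+20.0) = +40.0 kcal
(3) reversed (reverse to put NO2(g) on the reactant side): -7.9 kcal
ΔH°rxn = (3)·(-28.5) + (2)·(+20.0) + (-1)·(+7.9) = -53.4 kcal

ΔH°rxn = -53.4 kcal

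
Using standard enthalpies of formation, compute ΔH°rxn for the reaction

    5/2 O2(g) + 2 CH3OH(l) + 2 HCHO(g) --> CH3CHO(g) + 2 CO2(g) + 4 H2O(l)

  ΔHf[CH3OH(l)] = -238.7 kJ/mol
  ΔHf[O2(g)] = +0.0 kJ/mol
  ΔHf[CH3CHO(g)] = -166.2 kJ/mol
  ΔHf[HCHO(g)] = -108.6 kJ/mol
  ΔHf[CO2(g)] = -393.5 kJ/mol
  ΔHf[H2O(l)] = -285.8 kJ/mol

ΔH°rxn = -1401.8 kJ/mol

Products: 1·(-166.2) + 2·(-393.5) + 4·(-285.8) = -2096.4
Reactants: 5/2·(+0.0) + 2·(-238.7) + 2·(-108.6) = -694.6
ΔH°rxn = (-2096.4) − (-694.6) = -1401.8 kJ/mol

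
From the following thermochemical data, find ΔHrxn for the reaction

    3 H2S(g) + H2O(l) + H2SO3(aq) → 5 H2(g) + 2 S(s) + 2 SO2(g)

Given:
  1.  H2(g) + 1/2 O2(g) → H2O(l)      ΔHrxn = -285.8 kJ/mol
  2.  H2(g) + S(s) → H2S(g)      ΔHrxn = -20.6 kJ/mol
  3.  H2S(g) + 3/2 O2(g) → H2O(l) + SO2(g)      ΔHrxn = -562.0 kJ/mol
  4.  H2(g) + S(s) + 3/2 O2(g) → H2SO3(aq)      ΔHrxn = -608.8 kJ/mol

eq. 1 reversed and × 3: (-3)·(-285.8) = +857.4 kJ/mol
eq. 2 reversed: +20.6 kJ/mol
eq. 3 × 2 (×2 to match 2 SO2(g) in the target): (2)·(-562.0) = -1124.0 kJ/mol
eq. 4 reversed (H2SO3(aq) must end up as a reactant): +608.8 kJ/mol
ΔHrxn = (-3)·(-285.8) + (-1)·(-20.6) + (2)·(-562.0) + (-1)·(-608.8) = 362.8 kJ/mol

ΔHrxn = 362.8 kJ/mol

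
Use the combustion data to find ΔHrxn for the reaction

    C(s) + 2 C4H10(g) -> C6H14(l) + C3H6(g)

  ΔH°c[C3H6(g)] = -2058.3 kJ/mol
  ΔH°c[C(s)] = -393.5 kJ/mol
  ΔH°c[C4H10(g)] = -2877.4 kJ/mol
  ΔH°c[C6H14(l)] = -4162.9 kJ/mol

ΔHrxn = 72.9 kJ/mol

With combustion enthalpies, reactants minus products:
= [1·(-393.5) + 2·(-2877.4)] − [1·(-4162.9) + 1·(-2058.3)]
= 72.9 kJ/mol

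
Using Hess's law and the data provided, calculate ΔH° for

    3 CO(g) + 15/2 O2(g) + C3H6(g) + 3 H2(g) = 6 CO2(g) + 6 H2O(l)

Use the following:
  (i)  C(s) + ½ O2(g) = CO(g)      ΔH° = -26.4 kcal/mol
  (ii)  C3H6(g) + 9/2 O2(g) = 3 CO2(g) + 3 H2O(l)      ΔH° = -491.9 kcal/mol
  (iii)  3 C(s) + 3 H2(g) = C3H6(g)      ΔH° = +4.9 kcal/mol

ΔH° = -899.7 kcal/mol

(i) reversed and × 3 (reverse to put CO(g) on the reactant side; ×3 to match 3 CO(g) in the target): (-3)·(-26.4) = +79.2 kcal/mol
(ii) × 2 (scale by 2 for the 6 CO2(g)): (2)·(-491.9) = -983.8 kcal/mol
(iii) as written (H2(g) already on the reactant side): +4.9 kcal/mol
Summing the manipulated equations, ΔH° = (+79.2) + (-983.8) + (+4.9) = -899.7 kcal/mol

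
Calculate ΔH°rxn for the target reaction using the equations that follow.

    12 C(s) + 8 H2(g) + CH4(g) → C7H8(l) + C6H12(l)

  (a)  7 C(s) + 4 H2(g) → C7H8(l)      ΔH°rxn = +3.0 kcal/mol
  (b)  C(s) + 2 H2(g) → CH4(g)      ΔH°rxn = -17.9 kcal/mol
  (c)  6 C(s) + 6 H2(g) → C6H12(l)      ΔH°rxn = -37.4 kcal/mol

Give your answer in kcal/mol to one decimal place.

(a) as written: +3.0 kcal/mol
(b) reversed: +17.9 kcal/mol
(c) as written: -37.4 kcal/mol
By Hess's law, ΔH°rxn = (1)·(+3.0) + (-1)·(-17.9) + (1)·(-37.4) = -16.5 kcal/mol

ΔH°rxn = -16.5 kcal/mol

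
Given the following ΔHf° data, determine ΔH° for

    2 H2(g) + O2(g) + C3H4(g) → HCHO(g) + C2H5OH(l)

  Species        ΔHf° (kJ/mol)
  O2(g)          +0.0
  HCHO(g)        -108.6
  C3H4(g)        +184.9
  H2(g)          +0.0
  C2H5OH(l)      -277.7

ΔH° = -571.2 kJ/mol

Products: 1·(-108.6) + 1·(-277.7) = -386.3
Reactants: 2·(+0.0) + 1·(+0.0) + 1·(+184.9) = +184.9
ΔH° = (-386.3) − (+184.9) = -571.2 kJ/mol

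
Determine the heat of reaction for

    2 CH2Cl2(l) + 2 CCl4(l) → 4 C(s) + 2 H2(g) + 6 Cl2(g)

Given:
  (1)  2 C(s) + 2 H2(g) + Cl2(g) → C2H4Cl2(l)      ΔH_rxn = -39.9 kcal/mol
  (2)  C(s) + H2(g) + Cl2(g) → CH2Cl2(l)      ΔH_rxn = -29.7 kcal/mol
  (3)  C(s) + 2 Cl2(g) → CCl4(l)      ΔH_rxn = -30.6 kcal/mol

ΔH_rxn = 120.6 kcal/mol

(1): not needed.
(2) reversed and × 2: (-2)·(-29.7) = +59.4 kcal/mol
(3) reversed and × 2: (-2)·(-30.6) = +61.2 kcal/mol
Since enthalpy is a state function, ΔH_rxn = (+59.4) + (+61.2) = 120.6 kcal/mol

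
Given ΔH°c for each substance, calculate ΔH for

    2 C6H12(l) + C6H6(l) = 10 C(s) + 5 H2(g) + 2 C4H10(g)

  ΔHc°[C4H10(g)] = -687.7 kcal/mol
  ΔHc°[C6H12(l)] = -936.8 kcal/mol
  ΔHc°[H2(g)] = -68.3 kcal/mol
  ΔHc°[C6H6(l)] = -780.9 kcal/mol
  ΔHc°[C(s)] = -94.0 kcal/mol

Using ΔH = Σ nΔHc°(reactants) − Σ nΔHc°(products):
= [2·(-936.8) + 1·(-780.9)] − [10·(-94.0) + 5·(-68.3) + 2·(-687.7)]
= 2.4 kcal/mol

ΔH = 2.4 kcal/mol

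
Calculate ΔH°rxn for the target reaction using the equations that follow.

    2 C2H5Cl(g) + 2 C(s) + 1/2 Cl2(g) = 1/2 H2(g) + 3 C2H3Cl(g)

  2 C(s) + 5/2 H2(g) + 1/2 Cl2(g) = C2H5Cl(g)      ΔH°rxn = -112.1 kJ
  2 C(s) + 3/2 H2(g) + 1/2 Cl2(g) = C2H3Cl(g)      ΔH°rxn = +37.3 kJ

equation 1 reversed and × 2 (reverse to put C2H5Cl(g) on the reactant side; ×2 to match 2 C2H5Cl(g) in the target): (-2)·(-112.1) = +224.2 kJ
equation 2 × 3 (scale by 3 for the 3 C2H3Cl(g)): (3)·(+37.3) = +111.9 kJ
ΔH°rxn = (+224.2) + (+111.9) = 336.1 kJ

ΔH°rxn = 336.1 kJ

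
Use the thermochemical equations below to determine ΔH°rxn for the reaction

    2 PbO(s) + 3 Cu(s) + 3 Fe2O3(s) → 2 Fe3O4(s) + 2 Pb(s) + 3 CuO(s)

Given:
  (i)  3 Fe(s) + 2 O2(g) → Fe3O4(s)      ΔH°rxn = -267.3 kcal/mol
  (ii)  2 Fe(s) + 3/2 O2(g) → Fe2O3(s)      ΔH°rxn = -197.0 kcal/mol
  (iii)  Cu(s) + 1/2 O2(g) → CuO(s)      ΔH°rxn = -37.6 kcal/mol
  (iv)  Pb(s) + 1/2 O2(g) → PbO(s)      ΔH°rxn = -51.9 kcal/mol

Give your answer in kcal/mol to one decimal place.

ΔH°rxn = 47.4 kcal/mol

(i) × 2: (2)·(-267.3) = -534.6 kcal/mol
(ii) reversed and × 3: (-3)·(-197.0) = +591.0 kcal/mol
(iii) × 3: (3)·(-37.6) = -112.8 kcal/mol
(iv) reversed and × 2: (-2)·(-51.9) = +103.8 kcal/mol
Summing the manipulated equations, ΔH°rxn = (2)·(-267.3) + (-3)·(-197.0) + (3)·(-37.6) + (-2)·(-51.9) = 47.4 kcal/mol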